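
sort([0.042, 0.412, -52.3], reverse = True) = [0.412, 0.042, -52.3]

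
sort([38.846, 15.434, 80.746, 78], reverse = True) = [80.746, 78, 38.846, 15.434]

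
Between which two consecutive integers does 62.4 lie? 62 and 63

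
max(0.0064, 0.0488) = 0.0488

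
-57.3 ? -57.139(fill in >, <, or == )<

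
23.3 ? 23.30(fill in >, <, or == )==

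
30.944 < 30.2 False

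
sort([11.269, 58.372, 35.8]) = [11.269, 35.8, 58.372]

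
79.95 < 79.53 False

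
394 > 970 False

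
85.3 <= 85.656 True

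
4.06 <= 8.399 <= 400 True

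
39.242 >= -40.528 True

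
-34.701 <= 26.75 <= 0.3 False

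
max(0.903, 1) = 1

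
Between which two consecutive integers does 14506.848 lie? 14506 and 14507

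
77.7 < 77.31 False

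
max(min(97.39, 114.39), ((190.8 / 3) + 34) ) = 97.6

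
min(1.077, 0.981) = 0.981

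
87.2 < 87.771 True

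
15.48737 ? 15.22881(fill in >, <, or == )>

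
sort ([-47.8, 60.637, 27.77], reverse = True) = [60.637, 27.77, -47.8]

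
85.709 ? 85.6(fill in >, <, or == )>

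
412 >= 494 False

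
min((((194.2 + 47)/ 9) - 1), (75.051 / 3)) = 25.017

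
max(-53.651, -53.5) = -53.5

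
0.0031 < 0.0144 True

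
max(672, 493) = 672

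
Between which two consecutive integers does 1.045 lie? 1 and 2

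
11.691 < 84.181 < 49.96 False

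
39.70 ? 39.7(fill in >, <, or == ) ==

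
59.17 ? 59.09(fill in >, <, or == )>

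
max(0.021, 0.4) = 0.4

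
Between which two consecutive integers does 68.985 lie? 68 and 69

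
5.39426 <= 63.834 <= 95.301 True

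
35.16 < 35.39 True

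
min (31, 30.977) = 30.977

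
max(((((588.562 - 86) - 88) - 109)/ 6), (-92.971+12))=50.927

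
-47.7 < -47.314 True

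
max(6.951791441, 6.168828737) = 6.951791441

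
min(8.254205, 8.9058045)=8.254205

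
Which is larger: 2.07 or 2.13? 2.13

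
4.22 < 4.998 True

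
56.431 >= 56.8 False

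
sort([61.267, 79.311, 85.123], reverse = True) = [85.123, 79.311, 61.267]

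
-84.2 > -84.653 True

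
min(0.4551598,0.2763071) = 0.2763071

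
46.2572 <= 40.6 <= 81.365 False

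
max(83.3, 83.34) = 83.34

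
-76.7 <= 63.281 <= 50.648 False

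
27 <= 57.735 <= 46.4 False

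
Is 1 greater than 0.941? Yes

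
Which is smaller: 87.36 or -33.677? -33.677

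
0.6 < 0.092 False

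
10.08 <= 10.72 True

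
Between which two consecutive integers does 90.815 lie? 90 and 91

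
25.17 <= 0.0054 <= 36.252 False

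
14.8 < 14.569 False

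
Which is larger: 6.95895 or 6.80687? 6.95895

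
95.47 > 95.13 True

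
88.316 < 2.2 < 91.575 False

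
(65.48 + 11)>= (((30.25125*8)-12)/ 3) False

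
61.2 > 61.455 False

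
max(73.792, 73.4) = 73.792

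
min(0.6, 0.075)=0.075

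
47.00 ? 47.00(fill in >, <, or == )==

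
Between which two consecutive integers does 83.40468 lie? 83 and 84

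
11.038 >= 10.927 True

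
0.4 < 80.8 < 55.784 False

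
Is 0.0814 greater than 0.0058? Yes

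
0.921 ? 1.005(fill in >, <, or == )<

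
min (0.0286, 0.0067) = 0.0067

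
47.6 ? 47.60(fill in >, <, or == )==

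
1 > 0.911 True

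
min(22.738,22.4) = 22.4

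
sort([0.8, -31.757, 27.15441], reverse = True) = [27.15441, 0.8, -31.757]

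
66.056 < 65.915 False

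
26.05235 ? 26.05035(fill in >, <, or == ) >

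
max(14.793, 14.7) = 14.793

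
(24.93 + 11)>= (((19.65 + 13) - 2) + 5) True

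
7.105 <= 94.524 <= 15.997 False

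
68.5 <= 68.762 True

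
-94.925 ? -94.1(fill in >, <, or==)<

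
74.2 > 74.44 False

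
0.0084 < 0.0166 True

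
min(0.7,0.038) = 0.038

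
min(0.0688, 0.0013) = 0.0013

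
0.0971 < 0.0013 False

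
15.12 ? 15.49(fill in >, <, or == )<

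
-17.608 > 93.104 False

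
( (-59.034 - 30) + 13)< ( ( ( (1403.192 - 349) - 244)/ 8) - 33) True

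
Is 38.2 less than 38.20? No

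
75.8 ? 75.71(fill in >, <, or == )>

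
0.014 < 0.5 True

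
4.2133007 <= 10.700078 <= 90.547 True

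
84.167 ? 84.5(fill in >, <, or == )<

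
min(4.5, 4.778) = 4.5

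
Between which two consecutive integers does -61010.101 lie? -61011 and -61010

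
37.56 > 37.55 True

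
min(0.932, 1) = 0.932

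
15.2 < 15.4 True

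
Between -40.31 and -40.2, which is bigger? -40.2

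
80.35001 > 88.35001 False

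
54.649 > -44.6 True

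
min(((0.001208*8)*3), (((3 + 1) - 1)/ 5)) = 0.028992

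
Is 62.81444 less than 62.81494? Yes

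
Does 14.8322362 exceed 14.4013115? Yes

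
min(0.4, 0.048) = 0.048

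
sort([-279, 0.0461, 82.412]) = [-279, 0.0461, 82.412]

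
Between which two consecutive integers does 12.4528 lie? 12 and 13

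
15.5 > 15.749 False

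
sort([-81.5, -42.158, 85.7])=[-81.5, -42.158, 85.7]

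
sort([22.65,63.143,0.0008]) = [0.0008,22.65,63.143]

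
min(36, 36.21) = 36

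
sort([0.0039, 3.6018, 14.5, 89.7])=[0.0039, 3.6018, 14.5, 89.7]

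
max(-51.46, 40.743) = 40.743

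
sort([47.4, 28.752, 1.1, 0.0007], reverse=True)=[47.4, 28.752, 1.1, 0.0007]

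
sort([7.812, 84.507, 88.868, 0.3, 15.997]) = [0.3, 7.812, 15.997, 84.507, 88.868]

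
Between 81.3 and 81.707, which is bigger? 81.707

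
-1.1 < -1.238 False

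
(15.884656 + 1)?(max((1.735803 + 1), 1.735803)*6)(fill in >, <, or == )>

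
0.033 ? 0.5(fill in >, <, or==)<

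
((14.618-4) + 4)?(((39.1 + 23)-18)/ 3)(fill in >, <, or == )<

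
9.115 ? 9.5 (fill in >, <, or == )<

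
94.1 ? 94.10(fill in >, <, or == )==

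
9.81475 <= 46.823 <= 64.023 True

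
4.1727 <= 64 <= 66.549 True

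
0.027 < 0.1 True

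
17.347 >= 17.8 False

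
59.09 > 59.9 False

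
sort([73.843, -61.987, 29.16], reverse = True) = [73.843, 29.16, -61.987]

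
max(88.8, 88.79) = 88.8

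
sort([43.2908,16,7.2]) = [7.2,16,43.2908]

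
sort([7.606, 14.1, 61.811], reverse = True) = [61.811, 14.1, 7.606]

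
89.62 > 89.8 False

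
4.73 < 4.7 False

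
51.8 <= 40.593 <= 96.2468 False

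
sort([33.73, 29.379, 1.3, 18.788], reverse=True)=[33.73, 29.379, 18.788, 1.3]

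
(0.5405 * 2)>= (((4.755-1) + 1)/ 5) True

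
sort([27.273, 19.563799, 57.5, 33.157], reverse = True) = [57.5, 33.157, 27.273, 19.563799]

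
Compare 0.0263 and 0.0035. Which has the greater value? 0.0263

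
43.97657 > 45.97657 False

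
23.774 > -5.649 True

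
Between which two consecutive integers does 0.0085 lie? 0 and 1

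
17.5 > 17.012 True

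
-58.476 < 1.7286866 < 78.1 True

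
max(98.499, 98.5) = 98.5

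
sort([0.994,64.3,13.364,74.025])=[0.994,13.364,64.3,74.025]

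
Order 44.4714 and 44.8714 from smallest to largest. 44.4714, 44.8714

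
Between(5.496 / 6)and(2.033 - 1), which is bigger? (2.033 - 1)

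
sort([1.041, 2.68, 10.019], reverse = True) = [10.019, 2.68, 1.041]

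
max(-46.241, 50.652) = 50.652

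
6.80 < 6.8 False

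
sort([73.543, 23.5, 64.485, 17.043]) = [17.043, 23.5, 64.485, 73.543]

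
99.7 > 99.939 False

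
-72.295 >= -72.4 True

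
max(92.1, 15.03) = 92.1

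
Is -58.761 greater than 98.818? No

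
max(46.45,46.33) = 46.45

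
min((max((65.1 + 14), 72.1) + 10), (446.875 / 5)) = 89.1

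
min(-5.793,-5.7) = -5.793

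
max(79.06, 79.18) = 79.18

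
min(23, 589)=23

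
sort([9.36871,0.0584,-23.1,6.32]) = [-23.1,0.0584,6.32,9.36871]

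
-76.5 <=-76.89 False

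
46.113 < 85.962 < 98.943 True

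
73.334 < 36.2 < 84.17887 False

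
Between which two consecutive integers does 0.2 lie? 0 and 1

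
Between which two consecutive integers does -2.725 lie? -3 and -2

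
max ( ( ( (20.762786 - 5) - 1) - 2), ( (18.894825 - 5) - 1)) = 12.894825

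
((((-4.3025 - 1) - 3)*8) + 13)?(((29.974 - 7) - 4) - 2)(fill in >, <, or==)<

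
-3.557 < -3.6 False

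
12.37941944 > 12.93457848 False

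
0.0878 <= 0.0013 False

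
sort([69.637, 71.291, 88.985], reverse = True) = [88.985, 71.291, 69.637]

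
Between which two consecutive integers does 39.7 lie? 39 and 40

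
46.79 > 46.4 True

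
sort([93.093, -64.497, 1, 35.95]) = [-64.497, 1, 35.95, 93.093]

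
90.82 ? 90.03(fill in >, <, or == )>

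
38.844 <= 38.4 False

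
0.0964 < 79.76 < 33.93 False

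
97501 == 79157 False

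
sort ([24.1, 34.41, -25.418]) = [-25.418, 24.1, 34.41]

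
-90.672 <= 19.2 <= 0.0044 False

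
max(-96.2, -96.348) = -96.2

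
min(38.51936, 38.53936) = 38.51936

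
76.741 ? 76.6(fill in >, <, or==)>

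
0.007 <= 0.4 True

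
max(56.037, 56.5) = 56.5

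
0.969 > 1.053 False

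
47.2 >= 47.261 False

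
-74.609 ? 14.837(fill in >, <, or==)<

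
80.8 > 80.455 True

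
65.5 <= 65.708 True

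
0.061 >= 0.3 False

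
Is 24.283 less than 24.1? No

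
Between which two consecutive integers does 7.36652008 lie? 7 and 8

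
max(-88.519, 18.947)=18.947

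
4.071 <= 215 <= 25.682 False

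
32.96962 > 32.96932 True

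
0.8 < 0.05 False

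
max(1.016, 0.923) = 1.016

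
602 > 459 True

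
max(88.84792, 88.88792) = 88.88792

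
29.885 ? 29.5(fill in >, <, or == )>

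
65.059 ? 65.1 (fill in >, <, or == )<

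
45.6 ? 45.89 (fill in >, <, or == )<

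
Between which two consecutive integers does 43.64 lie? 43 and 44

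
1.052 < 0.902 False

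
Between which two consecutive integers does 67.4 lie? 67 and 68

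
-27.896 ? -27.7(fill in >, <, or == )<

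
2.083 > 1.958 True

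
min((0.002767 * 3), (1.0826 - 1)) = 0.008301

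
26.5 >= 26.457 True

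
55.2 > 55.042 True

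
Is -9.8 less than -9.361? Yes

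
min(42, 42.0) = 42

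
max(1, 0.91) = 1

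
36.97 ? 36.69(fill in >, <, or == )>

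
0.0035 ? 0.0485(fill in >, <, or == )<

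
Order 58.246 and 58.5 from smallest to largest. 58.246, 58.5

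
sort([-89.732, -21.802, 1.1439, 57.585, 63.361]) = [-89.732, -21.802, 1.1439, 57.585, 63.361]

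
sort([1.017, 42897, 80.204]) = [1.017, 80.204, 42897]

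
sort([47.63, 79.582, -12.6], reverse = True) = [79.582, 47.63, -12.6]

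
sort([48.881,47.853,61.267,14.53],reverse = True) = [61.267,48.881,47.853,14.53]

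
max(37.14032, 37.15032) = 37.15032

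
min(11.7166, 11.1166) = 11.1166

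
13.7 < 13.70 False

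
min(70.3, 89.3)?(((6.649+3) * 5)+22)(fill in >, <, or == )>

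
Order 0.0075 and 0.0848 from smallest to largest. 0.0075,0.0848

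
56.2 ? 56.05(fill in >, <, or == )>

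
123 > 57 True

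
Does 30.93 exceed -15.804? Yes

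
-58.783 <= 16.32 True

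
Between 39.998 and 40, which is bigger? 40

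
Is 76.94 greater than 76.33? Yes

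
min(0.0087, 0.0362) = 0.0087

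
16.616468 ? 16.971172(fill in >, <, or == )<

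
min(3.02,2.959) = 2.959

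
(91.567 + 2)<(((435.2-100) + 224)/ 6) False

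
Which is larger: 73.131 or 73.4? 73.4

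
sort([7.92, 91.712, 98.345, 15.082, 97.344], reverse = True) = [98.345, 97.344, 91.712, 15.082, 7.92]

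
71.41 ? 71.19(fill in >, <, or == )>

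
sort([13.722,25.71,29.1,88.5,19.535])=[13.722,19.535,25.71,29.1,88.5]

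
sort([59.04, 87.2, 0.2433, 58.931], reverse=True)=[87.2, 59.04, 58.931, 0.2433]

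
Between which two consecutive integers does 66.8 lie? 66 and 67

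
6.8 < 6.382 False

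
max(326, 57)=326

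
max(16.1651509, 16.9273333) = 16.9273333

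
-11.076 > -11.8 True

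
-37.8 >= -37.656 False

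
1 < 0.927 False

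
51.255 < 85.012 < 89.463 True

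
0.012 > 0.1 False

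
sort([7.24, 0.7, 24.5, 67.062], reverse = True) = [67.062, 24.5, 7.24, 0.7]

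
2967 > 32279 False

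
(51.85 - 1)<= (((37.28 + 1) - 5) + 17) False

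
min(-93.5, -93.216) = -93.5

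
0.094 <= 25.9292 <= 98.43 True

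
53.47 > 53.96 False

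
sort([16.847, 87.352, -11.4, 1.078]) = [-11.4, 1.078, 16.847, 87.352]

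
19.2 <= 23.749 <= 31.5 True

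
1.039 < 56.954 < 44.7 False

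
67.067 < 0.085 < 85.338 False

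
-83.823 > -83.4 False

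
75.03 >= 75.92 False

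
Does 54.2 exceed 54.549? No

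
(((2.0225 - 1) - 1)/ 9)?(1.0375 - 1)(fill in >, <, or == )<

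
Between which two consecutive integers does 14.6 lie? 14 and 15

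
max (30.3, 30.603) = 30.603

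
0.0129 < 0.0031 False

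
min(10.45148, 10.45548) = 10.45148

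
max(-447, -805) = -447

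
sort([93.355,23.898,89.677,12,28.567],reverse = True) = [93.355,89.677,28.567,23.898,12]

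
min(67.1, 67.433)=67.1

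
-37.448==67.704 False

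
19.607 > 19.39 True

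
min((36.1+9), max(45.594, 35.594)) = 45.1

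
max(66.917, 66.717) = 66.917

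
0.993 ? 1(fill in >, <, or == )<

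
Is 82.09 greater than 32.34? Yes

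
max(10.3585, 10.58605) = 10.58605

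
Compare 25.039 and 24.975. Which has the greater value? 25.039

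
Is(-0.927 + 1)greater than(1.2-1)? No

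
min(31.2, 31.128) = 31.128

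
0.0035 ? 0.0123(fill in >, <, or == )<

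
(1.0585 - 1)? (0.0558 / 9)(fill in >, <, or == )>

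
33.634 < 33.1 False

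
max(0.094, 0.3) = 0.3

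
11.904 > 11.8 True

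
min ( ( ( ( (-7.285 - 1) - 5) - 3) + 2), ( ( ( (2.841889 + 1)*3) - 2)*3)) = -14.285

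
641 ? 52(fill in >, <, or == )>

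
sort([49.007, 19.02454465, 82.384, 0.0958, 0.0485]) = [0.0485, 0.0958, 19.02454465, 49.007, 82.384]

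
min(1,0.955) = 0.955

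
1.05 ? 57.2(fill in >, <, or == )<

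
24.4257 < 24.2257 False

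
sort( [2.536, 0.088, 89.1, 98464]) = [0.088, 2.536, 89.1, 98464]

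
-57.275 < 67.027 True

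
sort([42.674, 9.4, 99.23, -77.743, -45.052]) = [-77.743, -45.052, 9.4, 42.674, 99.23]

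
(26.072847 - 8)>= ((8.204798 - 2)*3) False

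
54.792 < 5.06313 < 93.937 False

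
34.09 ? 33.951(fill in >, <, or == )>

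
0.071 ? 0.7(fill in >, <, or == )<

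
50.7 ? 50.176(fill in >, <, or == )>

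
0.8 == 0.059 False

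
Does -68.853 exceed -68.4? No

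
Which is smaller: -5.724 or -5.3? -5.724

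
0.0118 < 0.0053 False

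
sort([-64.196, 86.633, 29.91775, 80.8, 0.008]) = [-64.196, 0.008, 29.91775, 80.8, 86.633]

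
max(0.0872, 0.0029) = 0.0872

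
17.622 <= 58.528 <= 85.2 True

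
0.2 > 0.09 True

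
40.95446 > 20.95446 True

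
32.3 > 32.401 False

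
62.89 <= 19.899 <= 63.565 False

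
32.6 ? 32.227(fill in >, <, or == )>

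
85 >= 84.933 True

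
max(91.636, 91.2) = 91.636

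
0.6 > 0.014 True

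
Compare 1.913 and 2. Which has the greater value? 2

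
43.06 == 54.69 False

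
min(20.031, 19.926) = 19.926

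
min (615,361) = 361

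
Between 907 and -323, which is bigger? 907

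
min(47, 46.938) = 46.938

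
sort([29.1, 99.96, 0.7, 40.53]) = [0.7, 29.1, 40.53, 99.96]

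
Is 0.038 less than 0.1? Yes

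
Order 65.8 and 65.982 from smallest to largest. 65.8, 65.982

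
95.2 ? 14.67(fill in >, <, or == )>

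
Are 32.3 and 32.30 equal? Yes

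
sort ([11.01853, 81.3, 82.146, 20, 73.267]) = [11.01853, 20, 73.267, 81.3, 82.146]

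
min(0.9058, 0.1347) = 0.1347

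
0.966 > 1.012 False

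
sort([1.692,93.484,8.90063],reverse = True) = [93.484,8.90063,1.692]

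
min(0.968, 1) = 0.968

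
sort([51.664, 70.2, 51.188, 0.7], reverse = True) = [70.2, 51.664, 51.188, 0.7]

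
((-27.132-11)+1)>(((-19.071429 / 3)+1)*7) True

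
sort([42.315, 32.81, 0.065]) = [0.065, 32.81, 42.315]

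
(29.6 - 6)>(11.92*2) False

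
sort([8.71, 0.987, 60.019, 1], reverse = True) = [60.019, 8.71, 1, 0.987]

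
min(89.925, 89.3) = 89.3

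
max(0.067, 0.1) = 0.1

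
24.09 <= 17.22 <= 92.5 False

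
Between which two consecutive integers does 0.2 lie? 0 and 1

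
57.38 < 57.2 False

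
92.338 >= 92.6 False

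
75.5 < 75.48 False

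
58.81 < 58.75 False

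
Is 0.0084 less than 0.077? Yes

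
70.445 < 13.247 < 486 False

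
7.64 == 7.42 False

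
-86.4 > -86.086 False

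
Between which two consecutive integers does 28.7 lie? 28 and 29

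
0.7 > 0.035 True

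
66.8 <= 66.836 True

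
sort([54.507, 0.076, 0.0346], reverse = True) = [54.507, 0.076, 0.0346]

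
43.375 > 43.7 False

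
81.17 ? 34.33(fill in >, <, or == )>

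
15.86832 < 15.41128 False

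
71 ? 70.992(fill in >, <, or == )>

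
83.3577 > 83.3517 True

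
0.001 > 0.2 False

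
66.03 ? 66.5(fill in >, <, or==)<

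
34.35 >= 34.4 False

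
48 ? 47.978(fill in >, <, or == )>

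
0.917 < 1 True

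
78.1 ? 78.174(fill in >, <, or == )<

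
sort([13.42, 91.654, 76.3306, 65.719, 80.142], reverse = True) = [91.654, 80.142, 76.3306, 65.719, 13.42]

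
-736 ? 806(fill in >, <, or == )<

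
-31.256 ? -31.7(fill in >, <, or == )>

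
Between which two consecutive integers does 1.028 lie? 1 and 2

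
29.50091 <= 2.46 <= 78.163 False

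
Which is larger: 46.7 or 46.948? 46.948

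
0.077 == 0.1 False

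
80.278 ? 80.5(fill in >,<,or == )<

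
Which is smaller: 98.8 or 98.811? 98.8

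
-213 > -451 True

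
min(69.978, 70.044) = 69.978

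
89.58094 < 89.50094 False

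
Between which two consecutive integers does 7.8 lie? 7 and 8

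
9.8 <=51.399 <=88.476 True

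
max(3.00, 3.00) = 3.00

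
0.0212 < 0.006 False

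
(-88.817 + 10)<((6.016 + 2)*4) True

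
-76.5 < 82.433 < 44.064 False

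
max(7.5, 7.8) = 7.8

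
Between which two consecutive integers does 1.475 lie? 1 and 2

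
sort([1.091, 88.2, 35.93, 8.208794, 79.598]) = [1.091, 8.208794, 35.93, 79.598, 88.2]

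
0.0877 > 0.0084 True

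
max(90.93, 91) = 91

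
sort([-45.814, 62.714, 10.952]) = [-45.814, 10.952, 62.714]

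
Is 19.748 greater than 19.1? Yes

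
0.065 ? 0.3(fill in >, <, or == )<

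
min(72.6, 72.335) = 72.335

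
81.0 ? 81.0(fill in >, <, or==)==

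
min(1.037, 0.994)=0.994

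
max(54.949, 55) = 55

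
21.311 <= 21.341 True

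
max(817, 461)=817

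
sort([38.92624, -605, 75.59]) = [-605, 38.92624, 75.59]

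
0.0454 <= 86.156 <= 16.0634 False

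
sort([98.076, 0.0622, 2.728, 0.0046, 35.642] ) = [0.0046, 0.0622, 2.728, 35.642, 98.076]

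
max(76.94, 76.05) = 76.94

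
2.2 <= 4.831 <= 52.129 True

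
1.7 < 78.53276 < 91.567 True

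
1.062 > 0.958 True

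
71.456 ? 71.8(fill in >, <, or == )<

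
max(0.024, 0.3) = 0.3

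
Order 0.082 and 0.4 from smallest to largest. 0.082, 0.4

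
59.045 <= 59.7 True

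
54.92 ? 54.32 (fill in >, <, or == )>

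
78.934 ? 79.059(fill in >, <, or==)<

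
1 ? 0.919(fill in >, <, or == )>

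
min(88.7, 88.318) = 88.318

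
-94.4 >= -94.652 True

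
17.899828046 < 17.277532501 False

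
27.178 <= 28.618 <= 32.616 True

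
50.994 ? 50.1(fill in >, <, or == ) >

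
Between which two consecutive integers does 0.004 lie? 0 and 1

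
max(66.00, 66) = 66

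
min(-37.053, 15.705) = -37.053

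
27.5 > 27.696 False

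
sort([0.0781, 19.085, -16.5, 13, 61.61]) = [-16.5, 0.0781, 13, 19.085, 61.61]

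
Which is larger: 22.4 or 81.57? 81.57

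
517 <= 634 True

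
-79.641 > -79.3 False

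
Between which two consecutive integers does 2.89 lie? 2 and 3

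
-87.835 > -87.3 False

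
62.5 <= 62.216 False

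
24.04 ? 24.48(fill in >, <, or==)<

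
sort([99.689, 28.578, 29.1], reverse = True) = [99.689, 29.1, 28.578]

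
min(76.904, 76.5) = 76.5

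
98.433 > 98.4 True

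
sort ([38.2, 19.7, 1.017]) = [1.017, 19.7, 38.2]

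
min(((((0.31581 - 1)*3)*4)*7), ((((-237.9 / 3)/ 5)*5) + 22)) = -57.47196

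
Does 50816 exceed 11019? Yes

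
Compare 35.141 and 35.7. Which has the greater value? 35.7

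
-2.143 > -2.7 True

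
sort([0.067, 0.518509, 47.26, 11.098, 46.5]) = [0.067, 0.518509, 11.098, 46.5, 47.26]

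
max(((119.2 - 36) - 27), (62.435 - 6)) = 56.435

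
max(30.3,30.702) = 30.702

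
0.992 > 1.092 False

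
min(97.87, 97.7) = 97.7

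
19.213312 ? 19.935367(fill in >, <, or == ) <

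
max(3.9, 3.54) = 3.9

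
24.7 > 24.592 True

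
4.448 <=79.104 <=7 False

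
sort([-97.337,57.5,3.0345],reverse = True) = [57.5,3.0345,-97.337]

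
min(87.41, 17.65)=17.65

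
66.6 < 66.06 False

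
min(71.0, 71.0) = 71.0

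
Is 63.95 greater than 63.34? Yes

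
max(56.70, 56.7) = 56.7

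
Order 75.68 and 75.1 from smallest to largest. 75.1, 75.68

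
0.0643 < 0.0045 False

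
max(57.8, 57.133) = 57.8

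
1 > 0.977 True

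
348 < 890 True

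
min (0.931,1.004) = 0.931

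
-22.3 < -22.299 True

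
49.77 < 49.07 False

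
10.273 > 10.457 False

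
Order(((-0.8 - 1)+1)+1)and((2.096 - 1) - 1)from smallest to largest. ((2.096 - 1) - 1), (((-0.8 - 1)+1)+1)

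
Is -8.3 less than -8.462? No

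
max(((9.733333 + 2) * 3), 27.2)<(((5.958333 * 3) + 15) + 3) True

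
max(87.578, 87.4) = 87.578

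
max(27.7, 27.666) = 27.7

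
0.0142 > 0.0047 True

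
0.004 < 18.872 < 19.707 True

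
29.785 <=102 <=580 True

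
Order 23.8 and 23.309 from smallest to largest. 23.309, 23.8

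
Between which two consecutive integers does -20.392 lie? -21 and -20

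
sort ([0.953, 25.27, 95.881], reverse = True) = [95.881, 25.27, 0.953]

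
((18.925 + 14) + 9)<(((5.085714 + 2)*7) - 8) False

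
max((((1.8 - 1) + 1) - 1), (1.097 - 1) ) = 0.8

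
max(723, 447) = 723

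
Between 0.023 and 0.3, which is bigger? 0.3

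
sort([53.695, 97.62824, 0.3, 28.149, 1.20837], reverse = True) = [97.62824, 53.695, 28.149, 1.20837, 0.3]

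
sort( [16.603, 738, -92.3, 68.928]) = [-92.3, 16.603, 68.928, 738]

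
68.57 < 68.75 True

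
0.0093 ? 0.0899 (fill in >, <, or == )<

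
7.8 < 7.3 False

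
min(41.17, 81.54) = 41.17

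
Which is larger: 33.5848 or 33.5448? 33.5848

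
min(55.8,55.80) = 55.8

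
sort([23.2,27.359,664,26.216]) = [23.2,26.216,27.359,664]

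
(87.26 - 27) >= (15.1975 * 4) False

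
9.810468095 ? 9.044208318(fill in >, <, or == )>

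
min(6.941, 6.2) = 6.2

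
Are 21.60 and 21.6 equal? Yes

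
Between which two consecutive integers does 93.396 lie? 93 and 94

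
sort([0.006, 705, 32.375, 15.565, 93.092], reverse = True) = [705, 93.092, 32.375, 15.565, 0.006]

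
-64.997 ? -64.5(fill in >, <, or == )<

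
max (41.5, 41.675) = 41.675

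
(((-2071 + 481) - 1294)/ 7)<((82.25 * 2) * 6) True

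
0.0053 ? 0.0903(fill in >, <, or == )<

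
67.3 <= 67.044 False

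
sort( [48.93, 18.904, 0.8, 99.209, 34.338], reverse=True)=[99.209, 48.93, 34.338, 18.904, 0.8]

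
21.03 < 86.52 True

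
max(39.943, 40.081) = 40.081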